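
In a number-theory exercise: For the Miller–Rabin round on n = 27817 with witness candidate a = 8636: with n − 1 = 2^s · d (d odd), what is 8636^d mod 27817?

n − 1 = 27816 = 2^3 · 3477, so s = 3 and d = 3477.
Repeated squaring mod 27817: 8636^1 ≡ 8636, 8636^2 ≡ 3119, 8636^4 ≡ 20028, 8636^8 ≡ 27461, 8636^16 ≡ 15468, 8636^32 ≡ 5007, 8636^64 ≡ 6932, 8636^128 ≡ 12665, 8636^256 ≡ 9403, 8636^512 ≡ 13983, 8636^1024 ≡ 26413, 8636^2048 ≡ 24026.
3477 = 2048 + 1024 + 256 + 128 + 16 + 4 + 1, so 8636^3477 ≡ 24026·26413·9403·12665·15468·20028·8636 ≡ 21750 (mod 27817).

21750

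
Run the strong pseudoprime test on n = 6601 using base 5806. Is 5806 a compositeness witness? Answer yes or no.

n − 1 = 6600 = 2^3 · 825, so s = 3 and d = 825.
By repeated squaring, 5806^825 ≡ 6600 (mod 6601).
x_0 = 5806^825 mod 6601 = 6600.
x_0 = 6600 ≡ −1, so 5806 is not a witness.

no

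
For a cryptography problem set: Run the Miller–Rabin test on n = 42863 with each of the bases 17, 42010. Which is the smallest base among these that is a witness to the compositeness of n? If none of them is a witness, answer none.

none

n − 1 = 42862 = 2^1 · 21431, so s = 1 and d = 21431.
Base 17: x_0 = 17^21431 mod 42863 = 42862. x_0 = 42862 ≡ −1, so 17 is not a witness.
Base 42010: x_0 = 42010^21431 mod 42863 = 42862. x_0 = 42862 ≡ −1, so 42010 is not a witness.
No listed base is a witness for 42863.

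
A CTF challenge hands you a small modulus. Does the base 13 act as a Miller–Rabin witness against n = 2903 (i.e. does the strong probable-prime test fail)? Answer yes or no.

n − 1 = 2902 = 2^1 · 1451, so s = 1 and d = 1451.
x_0 = 13^1451 mod 2903 = 1.
x_0 = 1, so 13 is not a witness.

no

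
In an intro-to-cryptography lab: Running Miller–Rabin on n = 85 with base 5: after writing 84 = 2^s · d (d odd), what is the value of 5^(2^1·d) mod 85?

n − 1 = 84 = 2^2 · 21, so s = 2 and d = 21.
x_0 = 5^21 mod 85 = 65.
x_1 = 65^2 mod 85 = 60.

60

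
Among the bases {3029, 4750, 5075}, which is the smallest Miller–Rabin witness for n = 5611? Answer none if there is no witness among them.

n − 1 = 5610 = 2^1 · 2805, so s = 1 and d = 2805.
Base 3029: x_0 = 3029^2805 mod 5611 = 5610. x_0 = 5610 ≡ −1, so 3029 is not a witness.
Base 4750: x_0 = 4750^2805 mod 5611 = 5116. x_0 ∉ {1, 5610} and s = 1, so 4750 is a Miller–Rabin witness and 5611 is composite.
Base 5075: x_0 = 5075^2805 mod 5611 = 743. x_0 ∉ {1, 5610} and s = 1, so 5075 is a Miller–Rabin witness and 5611 is composite.
The smallest witness among the given bases is 4750.

4750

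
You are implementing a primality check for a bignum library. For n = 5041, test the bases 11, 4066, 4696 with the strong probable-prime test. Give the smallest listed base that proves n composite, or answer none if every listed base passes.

4066

n − 1 = 5040 = 2^4 · 315, so s = 4 and d = 315.
Base 11: x_0 = 11^315 mod 5041 = 5040. x_0 = 5040 ≡ −1, so 11 is not a witness.
Base 4066: x_0 = 4066^315 mod 5041 = 4971. x_0 is neither 1 nor 5040, so continue squaring. x_1 = 4971^2 mod 5041 = 4900. x_2 = 4900^2 mod 5041 = 4758. x_3 = 4758^2 mod 5041 = 4474. Reached i = s−1 = 3 without hitting −1: 4066 is a Miller–Rabin witness and 5041 is composite.
Base 4696: x_0 = 4696^315 mod 5041 = 2273. x_0 is neither 1 nor 5040, so continue squaring. x_1 = 2273^2 mod 5041 = 4545. x_2 = 4545^2 mod 5041 = 4048. x_3 = 4048^2 mod 5041 = 3054. Reached i = s−1 = 3 without hitting −1: 4696 is a Miller–Rabin witness and 5041 is composite.
The smallest witness among the given bases is 4066.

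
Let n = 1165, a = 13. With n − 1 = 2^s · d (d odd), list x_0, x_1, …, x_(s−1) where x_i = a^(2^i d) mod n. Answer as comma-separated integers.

1152, 169

n − 1 = 1164 = 2^2 · 291, so s = 2 and d = 291.
x_0 = 13^291 mod 1165 = 1152.
x_1 = 1152^2 mod 1165 = 169.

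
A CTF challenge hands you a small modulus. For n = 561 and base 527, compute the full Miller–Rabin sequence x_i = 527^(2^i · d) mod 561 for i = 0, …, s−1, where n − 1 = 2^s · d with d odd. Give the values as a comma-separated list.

n − 1 = 560 = 2^4 · 35, so s = 4 and d = 35.
x_0 = 527^35 mod 561 = 527.
x_1 = 527^2 mod 561 = 34.
x_2 = 34^2 mod 561 = 34.
x_3 = 34^2 mod 561 = 34.

527, 34, 34, 34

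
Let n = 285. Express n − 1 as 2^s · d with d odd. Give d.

71

Halving: 284 → 142 → 71; 71 is odd.
So 284 = 2^2 · 71.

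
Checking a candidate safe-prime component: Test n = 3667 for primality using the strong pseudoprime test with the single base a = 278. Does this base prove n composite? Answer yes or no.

n − 1 = 3666 = 2^1 · 1833, so s = 1 and d = 1833.
x_0 = 278^1833 mod 3667 = 3666.
x_0 = 3666 ≡ −1, so 278 is not a witness.

no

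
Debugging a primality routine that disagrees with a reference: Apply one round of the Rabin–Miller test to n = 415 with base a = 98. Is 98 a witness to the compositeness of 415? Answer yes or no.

n − 1 = 414 = 2^1 · 207, so s = 1 and d = 207.
x_0 = 98^207 mod 415 = 107.
x_0 ∉ {1, 414} and s = 1, so 98 is a Miller–Rabin witness and 415 is composite.

yes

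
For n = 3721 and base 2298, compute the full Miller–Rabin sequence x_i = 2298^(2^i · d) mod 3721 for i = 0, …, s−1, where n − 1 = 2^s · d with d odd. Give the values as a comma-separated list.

1890, 3661, 3600

n − 1 = 3720 = 2^3 · 465, so s = 3 and d = 465.
x_0 = 2298^465 mod 3721 = 1890.
x_1 = 1890^2 mod 3721 = 3661.
x_2 = 3661^2 mod 3721 = 3600.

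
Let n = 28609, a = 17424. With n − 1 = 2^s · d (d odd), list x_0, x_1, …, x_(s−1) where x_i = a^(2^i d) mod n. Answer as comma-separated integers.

n − 1 = 28608 = 2^6 · 447, so s = 6 and d = 447.
x_0 = 17424^447 mod 28609 = 12923.
x_1 = 12923^2 mod 28609 = 13196.
x_2 = 13196^2 mod 28609 = 20042.
x_3 = 20042^2 mod 28609 = 11404.
x_4 = 11404^2 mod 28609 = 23311.
x_5 = 23311^2 mod 28609 = 3375.

12923, 13196, 20042, 11404, 23311, 3375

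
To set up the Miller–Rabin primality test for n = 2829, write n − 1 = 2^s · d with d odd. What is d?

Halving: 2828 → 1414 → 707; 707 is odd.
So 2828 = 2^2 · 707.

707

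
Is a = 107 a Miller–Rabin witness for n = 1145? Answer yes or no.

no

n − 1 = 1144 = 2^3 · 143, so s = 3 and d = 143.
x_0 = 107^143 mod 1145 = 1038.
x_0 is neither 1 nor 1144, so continue squaring.
x_1 = 1038^2 mod 1145 = 1144.
x_1 ≡ −1, so 107 is not a witness.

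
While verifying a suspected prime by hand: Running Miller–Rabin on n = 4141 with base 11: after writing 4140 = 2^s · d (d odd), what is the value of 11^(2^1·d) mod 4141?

n − 1 = 4140 = 2^2 · 1035, so s = 2 and d = 1035.
x_0 = 11^1035 mod 4141 = 2392.
x_1 = 2392^2 mod 4141 = 2943.

2943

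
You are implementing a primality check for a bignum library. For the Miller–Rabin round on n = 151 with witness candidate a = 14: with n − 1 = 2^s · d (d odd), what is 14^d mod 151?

n − 1 = 150 = 2^1 · 75, so s = 1 and d = 75.
Repeated squaring mod 151: 14^1 ≡ 14, 14^2 ≡ 45, 14^4 ≡ 62, 14^8 ≡ 69, 14^16 ≡ 80, 14^32 ≡ 58, 14^64 ≡ 42.
75 = 64 + 8 + 2 + 1, so 14^75 ≡ 42·69·45·14 ≡ 150 (mod 151).

150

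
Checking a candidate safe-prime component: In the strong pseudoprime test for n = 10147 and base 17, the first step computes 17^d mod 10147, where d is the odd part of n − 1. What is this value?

7290

n − 1 = 10146 = 2^1 · 5073, so s = 1 and d = 5073.
17^5073 mod 10147 = 7290.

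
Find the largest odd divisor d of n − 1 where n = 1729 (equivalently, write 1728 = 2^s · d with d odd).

27

Halving: 1728 → 864 → 432 → 216 → 108 → 54 → 27; 27 is odd.
So 1728 = 2^6 · 27.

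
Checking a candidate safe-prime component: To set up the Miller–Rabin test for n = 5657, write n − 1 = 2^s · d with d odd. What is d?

Halving: 5656 → 2828 → 1414 → 707; 707 is odd.
So 5656 = 2^3 · 707.

707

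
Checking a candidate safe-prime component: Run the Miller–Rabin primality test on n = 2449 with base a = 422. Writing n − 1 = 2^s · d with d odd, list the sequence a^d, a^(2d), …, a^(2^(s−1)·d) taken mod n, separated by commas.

349, 1800, 2422, 729

n − 1 = 2448 = 2^4 · 153, so s = 4 and d = 153.
x_0 = 422^153 mod 2449 = 349.
x_1 = 349^2 mod 2449 = 1800.
x_2 = 1800^2 mod 2449 = 2422.
x_3 = 2422^2 mod 2449 = 729.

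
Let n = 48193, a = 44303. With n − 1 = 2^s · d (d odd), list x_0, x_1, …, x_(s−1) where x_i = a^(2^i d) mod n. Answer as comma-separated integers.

n − 1 = 48192 = 2^6 · 753, so s = 6 and d = 753.
x_0 = 44303^753 mod 48193 = 20235.
x_1 = 20235^2 mod 48193 = 7497.
x_2 = 7497^2 mod 48193 = 11971.
x_3 = 11971^2 mod 48193 = 27052.
x_4 = 27052^2 mod 48193 = 48192.
x_5 = 48192^2 mod 48193 = 1.

20235, 7497, 11971, 27052, 48192, 1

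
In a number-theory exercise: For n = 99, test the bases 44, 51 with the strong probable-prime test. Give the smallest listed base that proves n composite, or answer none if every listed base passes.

44

n − 1 = 98 = 2^1 · 49, so s = 1 and d = 49.
Base 44: x_0 = 44^49 mod 99 = 44. x_0 ∉ {1, 98} and s = 1, so 44 is a Miller–Rabin witness and 99 is composite.
Base 51: x_0 = 51^49 mod 99 = 63. x_0 ∉ {1, 98} and s = 1, so 51 is a Miller–Rabin witness and 99 is composite.
The smallest witness among the given bases is 44.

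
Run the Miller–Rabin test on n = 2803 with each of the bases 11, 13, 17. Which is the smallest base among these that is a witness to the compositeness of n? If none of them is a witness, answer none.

n − 1 = 2802 = 2^1 · 1401, so s = 1 and d = 1401.
Base 11: x_0 = 11^1401 mod 2803 = 2802. x_0 = 2802 ≡ −1, so 11 is not a witness.
Base 13: x_0 = 13^1401 mod 2803 = 2802. x_0 = 2802 ≡ −1, so 13 is not a witness.
Base 17: x_0 = 17^1401 mod 2803 = 1. x_0 = 1, so 17 is not a witness.
No listed base is a witness for 2803.

none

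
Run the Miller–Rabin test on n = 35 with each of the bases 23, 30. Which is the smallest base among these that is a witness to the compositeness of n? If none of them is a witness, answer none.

23

n − 1 = 34 = 2^1 · 17, so s = 1 and d = 17.
Base 23: x_0 = 23^17 mod 35 = 18. x_0 ∉ {1, 34} and s = 1, so 23 is a Miller–Rabin witness and 35 is composite.
Base 30: x_0 = 30^17 mod 35 = 25. x_0 ∉ {1, 34} and s = 1, so 30 is a Miller–Rabin witness and 35 is composite.
The smallest witness among the given bases is 23.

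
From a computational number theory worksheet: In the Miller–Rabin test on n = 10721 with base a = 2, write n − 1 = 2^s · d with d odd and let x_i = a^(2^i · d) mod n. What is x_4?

32

n − 1 = 10720 = 2^5 · 335, so s = 5 and d = 335.
x_0 = 2^335 mod 10721 = 8639.
x_1 = 8639^2 mod 10721 = 3440.
x_2 = 3440^2 mod 10721 = 8337.
x_3 = 8337^2 mod 10721 = 1326.
x_4 = 1326^2 mod 10721 = 32.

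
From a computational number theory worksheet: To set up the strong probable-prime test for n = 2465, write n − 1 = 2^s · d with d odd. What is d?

Halving: 2464 → 1232 → 616 → 308 → 154 → 77; 77 is odd.
So 2464 = 2^5 · 77.

77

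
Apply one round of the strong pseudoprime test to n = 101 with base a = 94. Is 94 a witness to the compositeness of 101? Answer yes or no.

n − 1 = 100 = 2^2 · 25, so s = 2 and d = 25.
Repeated squaring mod 101: 94^1 ≡ 94, 94^2 ≡ 49, 94^4 ≡ 78, 94^8 ≡ 24, 94^16 ≡ 71.
25 = 16 + 8 + 1, so 94^25 ≡ 71·24·94 ≡ 91 (mod 101).
x_0 = 94^25 mod 101 = 91.
x_0 is neither 1 nor 100, so continue squaring.
x_1 = 91^2 mod 101 = 100.
x_1 ≡ −1, so 94 is not a witness.

no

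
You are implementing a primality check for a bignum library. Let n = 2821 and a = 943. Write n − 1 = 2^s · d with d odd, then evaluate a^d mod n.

n − 1 = 2820 = 2^2 · 705, so s = 2 and d = 705.
943^705 mod 2821 = 216.

216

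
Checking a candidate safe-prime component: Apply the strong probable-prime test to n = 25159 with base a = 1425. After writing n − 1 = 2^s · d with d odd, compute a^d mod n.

24441

n − 1 = 25158 = 2^1 · 12579, so s = 1 and d = 12579.
1425^12579 mod 25159 = 24441.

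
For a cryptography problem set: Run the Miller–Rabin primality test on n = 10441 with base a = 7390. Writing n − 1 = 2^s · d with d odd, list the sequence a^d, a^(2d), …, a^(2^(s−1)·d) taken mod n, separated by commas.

8768, 741, 6149

n − 1 = 10440 = 2^3 · 1305, so s = 3 and d = 1305.
x_0 = 7390^1305 mod 10441 = 8768.
x_1 = 8768^2 mod 10441 = 741.
x_2 = 741^2 mod 10441 = 6149.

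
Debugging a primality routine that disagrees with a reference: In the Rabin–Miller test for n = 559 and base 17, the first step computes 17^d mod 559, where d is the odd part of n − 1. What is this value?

207

n − 1 = 558 = 2^1 · 279, so s = 1 and d = 279.
17^279 mod 559 = 207.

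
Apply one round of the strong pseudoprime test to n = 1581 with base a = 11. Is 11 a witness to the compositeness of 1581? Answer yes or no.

yes

n − 1 = 1580 = 2^2 · 395, so s = 2 and d = 395.
x_0 = 11^395 mod 1581 = 998.
x_0 is neither 1 nor 1580, so continue squaring.
x_1 = 998^2 mod 1581 = 1555.
Reached i = s−1 = 1 without hitting −1: 11 is a Miller–Rabin witness and 1581 is composite.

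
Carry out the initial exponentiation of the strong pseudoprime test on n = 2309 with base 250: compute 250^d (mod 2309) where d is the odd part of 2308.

n − 1 = 2308 = 2^2 · 577, so s = 2 and d = 577.
250^577 mod 2309 = 1621.

1621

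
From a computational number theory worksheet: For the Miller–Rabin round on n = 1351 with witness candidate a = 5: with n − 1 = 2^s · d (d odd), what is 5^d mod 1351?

n − 1 = 1350 = 2^1 · 675, so s = 1 and d = 675.
Repeated squaring mod 1351: 5^1 ≡ 5, 5^2 ≡ 25, 5^4 ≡ 625, 5^8 ≡ 186, 5^16 ≡ 821, 5^32 ≡ 1243, 5^64 ≡ 856, 5^128 ≡ 494, 5^256 ≡ 856, 5^512 ≡ 494.
675 = 512 + 128 + 32 + 2 + 1, so 5^675 ≡ 494·494·1243·25·5 ≡ 454 (mod 1351).

454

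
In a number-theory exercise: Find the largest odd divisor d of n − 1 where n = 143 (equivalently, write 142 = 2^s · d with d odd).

71

Halving: 142 → 71; 71 is odd.
So 142 = 2^1 · 71.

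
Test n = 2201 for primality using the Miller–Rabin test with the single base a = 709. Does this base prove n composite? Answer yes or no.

n − 1 = 2200 = 2^3 · 275, so s = 3 and d = 275.
x_0 = 709^275 mod 2201 = 2200.
x_0 = 2200 ≡ −1, so 709 is not a witness.

no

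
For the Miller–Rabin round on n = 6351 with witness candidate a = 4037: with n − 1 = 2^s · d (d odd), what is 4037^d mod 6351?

6215

n − 1 = 6350 = 2^1 · 3175, so s = 1 and d = 3175.
Repeated squaring mod 6351: 4037^1 ≡ 4037, 4037^2 ≡ 703, 4037^4 ≡ 5182, 4037^8 ≡ 1096, 4037^16 ≡ 877, 4037^32 ≡ 658, 4037^64 ≡ 1096, 4037^128 ≡ 877, 4037^256 ≡ 658, 4037^512 ≡ 1096, 4037^1024 ≡ 877, 4037^2048 ≡ 658.
3175 = 2048 + 1024 + 64 + 32 + 4 + 2 + 1, so 4037^3175 ≡ 658·877·1096·658·5182·703·4037 ≡ 6215 (mod 6351).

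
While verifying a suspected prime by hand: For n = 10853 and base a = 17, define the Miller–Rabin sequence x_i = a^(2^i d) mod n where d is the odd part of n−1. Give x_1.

n − 1 = 10852 = 2^2 · 2713, so s = 2 and d = 2713.
Repeated squaring mod 10853: 17^1 ≡ 17, 17^2 ≡ 289, 17^4 ≡ 7550, 17^8 ≡ 2544, 17^16 ≡ 3548, 17^32 ≡ 9677, 17^64 ≡ 4645, 17^128 ≡ 261, 17^256 ≡ 3003, 17^512 ≡ 10019, 17^1024 ≡ 964, 17^2048 ≡ 6791.
2713 = 2048 + 512 + 128 + 16 + 8 + 1, so 17^2713 ≡ 6791·10019·261·3548·2544·17 ≡ 8280 (mod 10853).
x_0 = 8280.
x_1 = 8280^2 mod 10853 = 10852.

10852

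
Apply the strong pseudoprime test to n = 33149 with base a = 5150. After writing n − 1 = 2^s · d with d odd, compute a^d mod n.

n − 1 = 33148 = 2^2 · 8287, so s = 2 and d = 8287.
Repeated squaring mod 33149: 5150^1 ≡ 5150, 5150^2 ≡ 3300, 5150^4 ≡ 17128, 5150^8 ≡ 32883, 5150^16 ≡ 4458, 5150^32 ≡ 17513, 5150^64 ≡ 10621, 5150^128 ≡ 32743, 5150^256 ≡ 32240, 5150^512 ≡ 30705, 5150^1024 ≡ 6316, 5150^2048 ≡ 13609, 5150^4096 ≡ 1418, 5150^8192 ≡ 21784.
8287 = 8192 + 64 + 16 + 8 + 4 + 2 + 1, so 5150^8287 ≡ 21784·10621·4458·32883·17128·3300·5150 ≡ 33148 (mod 33149).

33148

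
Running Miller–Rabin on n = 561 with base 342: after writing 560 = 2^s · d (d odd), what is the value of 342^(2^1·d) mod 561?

n − 1 = 560 = 2^4 · 35, so s = 4 and d = 35.
By repeated squaring, 342^35 ≡ 144 (mod 561).
x_0 = 144.
x_1 = 144^2 mod 561 = 540.

540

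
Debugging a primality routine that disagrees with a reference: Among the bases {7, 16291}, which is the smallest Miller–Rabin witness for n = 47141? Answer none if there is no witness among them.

n − 1 = 47140 = 2^2 · 11785, so s = 2 and d = 11785.
Base 7: x_0 = 7^11785 mod 47141 = 32072. x_0 is neither 1 nor 47140, so continue squaring. x_1 = 32072^2 mod 47141 = 43705. Reached i = s−1 = 1 without hitting −1: 7 is a Miller–Rabin witness and 47141 is composite.
Base 16291: x_0 = 16291^11785 mod 47141 = 23812. x_0 is neither 1 nor 47140, so continue squaring. x_1 = 23812^2 mod 47141 = 46537. Reached i = s−1 = 1 without hitting −1: 16291 is a Miller–Rabin witness and 47141 is composite.
The smallest witness among the given bases is 7.

7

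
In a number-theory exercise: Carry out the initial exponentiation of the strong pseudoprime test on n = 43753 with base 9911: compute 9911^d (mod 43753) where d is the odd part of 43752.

n − 1 = 43752 = 2^3 · 5469, so s = 3 and d = 5469.
Repeated squaring mod 43753: 9911^1 ≡ 9911, 9911^2 ≡ 2436, 9911^4 ≡ 27441, 9911^8 ≡ 19351, 9911^16 ≡ 23027, 9911^32 ≡ 122, 9911^64 ≡ 14884, 9911^128 ≡ 12017, 9911^256 ≡ 23389, 9911^512 ≡ 1562, 9911^1024 ≡ 33429, 9911^2048 ≡ 2668, 9911^4096 ≡ 30238.
5469 = 4096 + 1024 + 256 + 64 + 16 + 8 + 4 + 1, so 9911^5469 ≡ 30238·33429·23389·14884·23027·19351·27441·9911 ≡ 43752 (mod 43753).

43752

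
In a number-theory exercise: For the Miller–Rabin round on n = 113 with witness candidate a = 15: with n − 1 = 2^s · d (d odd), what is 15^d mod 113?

98

n − 1 = 112 = 2^4 · 7, so s = 4 and d = 7.
Repeated squaring mod 113: 15^1 ≡ 15, 15^2 ≡ 112, 15^4 ≡ 1.
7 = 4 + 2 + 1, so 15^7 ≡ 1·112·15 ≡ 98 (mod 113).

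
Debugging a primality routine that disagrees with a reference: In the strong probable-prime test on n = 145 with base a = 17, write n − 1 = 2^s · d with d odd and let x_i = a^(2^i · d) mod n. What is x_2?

n − 1 = 144 = 2^4 · 9, so s = 4 and d = 9.
x_0 = 17^9 mod 145 = 17.
x_1 = 17^2 mod 145 = 144.
x_2 = 144^2 mod 145 = 1.

1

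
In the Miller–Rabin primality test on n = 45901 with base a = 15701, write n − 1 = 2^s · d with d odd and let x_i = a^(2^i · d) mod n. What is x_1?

n − 1 = 45900 = 2^2 · 11475, so s = 2 and d = 11475.
x_0 = 15701^11475 mod 45901 = 37574.
x_1 = 37574^2 mod 45901 = 28419.

28419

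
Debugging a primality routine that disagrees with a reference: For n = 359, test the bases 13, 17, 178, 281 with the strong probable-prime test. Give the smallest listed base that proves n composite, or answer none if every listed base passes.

n − 1 = 358 = 2^1 · 179, so s = 1 and d = 179.
Base 13: x_0 = 13^179 mod 359 = 358. x_0 = 358 ≡ −1, so 13 is not a witness.
Base 17: x_0 = 17^179 mod 359 = 1. x_0 = 1, so 17 is not a witness.
Base 178: x_0 = 178^179 mod 359 = 358. x_0 = 358 ≡ −1, so 178 is not a witness.
Base 281: x_0 = 281^179 mod 359 = 1. x_0 = 1, so 281 is not a witness.
No listed base is a witness for 359.

none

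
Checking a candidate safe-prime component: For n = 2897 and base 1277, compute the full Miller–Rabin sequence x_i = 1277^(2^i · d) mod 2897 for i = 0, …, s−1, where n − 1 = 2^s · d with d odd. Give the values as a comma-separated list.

n − 1 = 2896 = 2^4 · 181, so s = 4 and d = 181.
x_0 = 1277^181 mod 2897 = 2036.
x_1 = 2036^2 mod 2897 = 2586.
x_2 = 2586^2 mod 2897 = 1120.
x_3 = 1120^2 mod 2897 = 2896.

2036, 2586, 1120, 2896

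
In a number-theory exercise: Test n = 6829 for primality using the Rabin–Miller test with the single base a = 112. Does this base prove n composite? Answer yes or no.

no

n − 1 = 6828 = 2^2 · 1707, so s = 2 and d = 1707.
Repeated squaring mod 6829: 112^1 ≡ 112, 112^2 ≡ 5715, 112^4 ≡ 4947, 112^8 ≡ 4502, 112^16 ≡ 6361, 112^32 ≡ 496, 112^64 ≡ 172, 112^128 ≡ 2268, 112^256 ≡ 1587, 112^512 ≡ 5497, 112^1024 ≡ 5513.
1707 = 1024 + 512 + 128 + 32 + 8 + 2 + 1, so 112^1707 ≡ 5513·5497·2268·496·4502·5715·112 ≡ 6828 (mod 6829).
x_0 = 112^1707 mod 6829 = 6828.
x_0 = 6828 ≡ −1, so 112 is not a witness.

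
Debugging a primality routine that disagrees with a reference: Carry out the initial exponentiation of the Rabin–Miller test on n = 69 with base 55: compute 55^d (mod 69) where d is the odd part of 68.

n − 1 = 68 = 2^2 · 17, so s = 2 and d = 17.
55^17 mod 69 = 49.

49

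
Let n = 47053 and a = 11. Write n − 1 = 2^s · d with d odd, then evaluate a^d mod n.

n − 1 = 47052 = 2^2 · 11763, so s = 2 and d = 11763.
11^11763 mod 47053 = 21376.

21376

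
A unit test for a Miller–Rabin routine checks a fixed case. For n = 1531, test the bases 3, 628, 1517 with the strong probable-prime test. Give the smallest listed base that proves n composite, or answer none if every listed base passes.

none

n − 1 = 1530 = 2^1 · 765, so s = 1 and d = 765.
Base 3: x_0 = 3^765 mod 1531 = 1530. x_0 = 1530 ≡ −1, so 3 is not a witness.
Base 628: x_0 = 628^765 mod 1531 = 1. x_0 = 1, so 628 is not a witness.
Base 1517: x_0 = 1517^765 mod 1531 = 1. x_0 = 1, so 1517 is not a witness.
No listed base is a witness for 1531.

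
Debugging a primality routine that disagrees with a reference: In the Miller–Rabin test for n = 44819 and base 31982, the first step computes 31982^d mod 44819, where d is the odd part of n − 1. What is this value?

44818

n − 1 = 44818 = 2^1 · 22409, so s = 1 and d = 22409.
31982^22409 mod 44819 = 44818.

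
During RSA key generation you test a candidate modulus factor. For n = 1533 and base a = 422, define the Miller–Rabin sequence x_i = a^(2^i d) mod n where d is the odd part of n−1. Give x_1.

n − 1 = 1532 = 2^2 · 383, so s = 2 and d = 383.
x_0 = 422^383 mod 1533 = 872.
x_1 = 872^2 mod 1533 = 16.

16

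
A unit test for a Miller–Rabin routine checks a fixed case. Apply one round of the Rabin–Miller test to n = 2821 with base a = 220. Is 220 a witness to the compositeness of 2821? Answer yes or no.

no

n − 1 = 2820 = 2^2 · 705, so s = 2 and d = 705.
x_0 = 220^705 mod 2821 = 2820.
x_0 = 2820 ≡ −1, so 220 is not a witness.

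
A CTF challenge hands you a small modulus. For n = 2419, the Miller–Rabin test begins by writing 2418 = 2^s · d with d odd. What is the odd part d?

Halving: 2418 → 1209; 1209 is odd.
So 2418 = 2^1 · 1209.

1209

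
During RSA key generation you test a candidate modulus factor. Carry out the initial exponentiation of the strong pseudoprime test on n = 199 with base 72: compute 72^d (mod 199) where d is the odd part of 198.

1

n − 1 = 198 = 2^1 · 99, so s = 1 and d = 99.
72^99 mod 199 = 1.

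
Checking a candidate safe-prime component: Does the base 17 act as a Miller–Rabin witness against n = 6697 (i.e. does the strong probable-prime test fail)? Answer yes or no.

n − 1 = 6696 = 2^3 · 837, so s = 3 and d = 837.
x_0 = 17^837 mod 6697 = 5630.
x_0 is neither 1 nor 6696, so continue squaring.
x_1 = 5630^2 mod 6697 = 6696.
x_1 ≡ −1, so 17 is not a witness.

no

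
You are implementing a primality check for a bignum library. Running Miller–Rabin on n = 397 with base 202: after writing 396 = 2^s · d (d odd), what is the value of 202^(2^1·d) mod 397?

n − 1 = 396 = 2^2 · 99, so s = 2 and d = 99.
x_0 = 202^99 mod 397 = 396.
x_1 = 396^2 mod 397 = 1.

1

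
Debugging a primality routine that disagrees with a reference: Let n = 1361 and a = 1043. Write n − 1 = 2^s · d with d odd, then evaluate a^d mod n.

n − 1 = 1360 = 2^4 · 85, so s = 4 and d = 85.
Repeated squaring mod 1361: 1043^1 ≡ 1043, 1043^2 ≡ 410, 1043^4 ≡ 697, 1043^8 ≡ 1293, 1043^16 ≡ 541, 1043^32 ≡ 66, 1043^64 ≡ 273.
85 = 64 + 16 + 4 + 1, so 1043^85 ≡ 273·541·697·1043 ≡ 63 (mod 1361).

63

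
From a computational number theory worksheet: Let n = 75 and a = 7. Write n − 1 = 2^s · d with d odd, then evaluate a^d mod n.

n − 1 = 74 = 2^1 · 37, so s = 1 and d = 37.
7^37 mod 75 = 7.

7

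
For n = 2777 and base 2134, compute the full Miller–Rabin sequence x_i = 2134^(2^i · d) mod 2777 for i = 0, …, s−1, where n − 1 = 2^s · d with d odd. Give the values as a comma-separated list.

190, 2776, 1

n − 1 = 2776 = 2^3 · 347, so s = 3 and d = 347.
x_0 = 2134^347 mod 2777 = 190.
x_1 = 190^2 mod 2777 = 2776.
x_2 = 2776^2 mod 2777 = 1.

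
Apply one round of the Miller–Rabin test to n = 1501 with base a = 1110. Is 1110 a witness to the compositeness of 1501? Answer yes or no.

yes

n − 1 = 1500 = 2^2 · 375, so s = 2 and d = 375.
x_0 = 1110^375 mod 1501 = 512.
x_0 is neither 1 nor 1500, so continue squaring.
x_1 = 512^2 mod 1501 = 970.
Reached i = s−1 = 1 without hitting −1: 1110 is a Miller–Rabin witness and 1501 is composite.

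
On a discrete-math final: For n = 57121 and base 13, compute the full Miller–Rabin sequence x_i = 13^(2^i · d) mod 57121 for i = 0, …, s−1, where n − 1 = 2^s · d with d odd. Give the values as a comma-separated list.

n − 1 = 57120 = 2^5 · 1785, so s = 5 and d = 1785.
x_0 = 13^1785 mod 57121 = 54491.
x_1 = 54491^2 mod 57121 = 5259.
x_2 = 5259^2 mod 57121 = 10517.
x_3 = 10517^2 mod 57121 = 21033.
x_4 = 21033^2 mod 57121 = 42065.

54491, 5259, 10517, 21033, 42065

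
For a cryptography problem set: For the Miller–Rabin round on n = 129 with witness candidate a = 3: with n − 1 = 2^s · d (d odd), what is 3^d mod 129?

3

n − 1 = 128 = 2^7 · 1, so s = 7 and d = 1.
3^1 mod 129 = 3.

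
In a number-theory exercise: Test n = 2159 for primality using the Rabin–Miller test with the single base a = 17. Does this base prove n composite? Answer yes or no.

yes

n − 1 = 2158 = 2^1 · 1079, so s = 1 and d = 1079.
x_0 = 17^1079 mod 2159 = 374.
x_0 ∉ {1, 2158} and s = 1, so 17 is a Miller–Rabin witness and 2159 is composite.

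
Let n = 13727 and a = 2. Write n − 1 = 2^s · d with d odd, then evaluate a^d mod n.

n − 1 = 13726 = 2^1 · 6863, so s = 1 and d = 6863.
2^6863 mod 13727 = 1670.

1670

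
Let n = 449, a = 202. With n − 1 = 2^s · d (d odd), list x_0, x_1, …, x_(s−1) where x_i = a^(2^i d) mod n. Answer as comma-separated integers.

n − 1 = 448 = 2^6 · 7, so s = 6 and d = 7.
x_0 = 202^7 mod 449 = 349.
x_1 = 349^2 mod 449 = 122.
x_2 = 122^2 mod 449 = 67.
x_3 = 67^2 mod 449 = 448.
x_4 = 448^2 mod 449 = 1.
x_5 = 1^2 mod 449 = 1.

349, 122, 67, 448, 1, 1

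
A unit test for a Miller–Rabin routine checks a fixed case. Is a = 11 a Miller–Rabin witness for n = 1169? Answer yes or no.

n − 1 = 1168 = 2^4 · 73, so s = 4 and d = 73.
Repeated squaring mod 1169: 11^1 ≡ 11, 11^2 ≡ 121, 11^4 ≡ 613, 11^8 ≡ 520, 11^16 ≡ 361, 11^32 ≡ 562, 11^64 ≡ 214.
73 = 64 + 8 + 1, so 11^73 ≡ 214·520·11 ≡ 137 (mod 1169).
x_0 = 11^73 mod 1169 = 137.
x_0 is neither 1 nor 1168, so continue squaring.
x_1 = 137^2 mod 1169 = 65.
x_2 = 65^2 mod 1169 = 718.
x_3 = 718^2 mod 1169 = 1164.
Reached i = s−1 = 3 without hitting −1: 11 is a Miller–Rabin witness and 1169 is composite.

yes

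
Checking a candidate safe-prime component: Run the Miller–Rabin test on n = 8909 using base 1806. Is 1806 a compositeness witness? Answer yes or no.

n − 1 = 8908 = 2^2 · 2227, so s = 2 and d = 2227.
x_0 = 1806^2227 mod 8909 = 8400.
x_0 is neither 1 nor 8908, so continue squaring.
x_1 = 8400^2 mod 8909 = 720.
Reached i = s−1 = 1 without hitting −1: 1806 is a Miller–Rabin witness and 8909 is composite.

yes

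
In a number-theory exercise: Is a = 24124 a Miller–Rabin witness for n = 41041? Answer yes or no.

n − 1 = 41040 = 2^4 · 2565, so s = 4 and d = 2565.
Repeated squaring mod 41041: 24124^1 ≡ 24124, 24124^2 ≡ 5996, 24124^4 ≡ 100, 24124^8 ≡ 10000, 24124^16 ≡ 24124, 24124^32 ≡ 5996, 24124^64 ≡ 100, 24124^128 ≡ 10000, 24124^256 ≡ 24124, 24124^512 ≡ 5996, 24124^1024 ≡ 100, 24124^2048 ≡ 10000.
2565 = 2048 + 512 + 4 + 1, so 24124^2565 ≡ 10000·5996·100·24124 ≡ 1 (mod 41041).
x_0 = 24124^2565 mod 41041 = 1.
x_0 = 1, so 24124 is not a witness.

no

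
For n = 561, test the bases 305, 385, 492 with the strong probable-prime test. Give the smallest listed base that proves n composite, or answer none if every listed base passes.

385

n − 1 = 560 = 2^4 · 35, so s = 4 and d = 35.
Base 305: x_0 = 305^35 mod 561 = 560. x_0 = 560 ≡ −1, so 305 is not a witness.
Base 385: x_0 = 385^35 mod 561 = 22. x_0 is neither 1 nor 560, so continue squaring. x_1 = 22^2 mod 561 = 484. x_2 = 484^2 mod 561 = 319. x_3 = 319^2 mod 561 = 220. Reached i = s−1 = 3 without hitting −1: 385 is a Miller–Rabin witness and 561 is composite.
Base 492: x_0 = 492^35 mod 561 = 186. x_0 is neither 1 nor 560, so continue squaring. x_1 = 186^2 mod 561 = 375. x_2 = 375^2 mod 561 = 375. x_3 = 375^2 mod 561 = 375. Reached i = s−1 = 3 without hitting −1: 492 is a Miller–Rabin witness and 561 is composite.
The smallest witness among the given bases is 385.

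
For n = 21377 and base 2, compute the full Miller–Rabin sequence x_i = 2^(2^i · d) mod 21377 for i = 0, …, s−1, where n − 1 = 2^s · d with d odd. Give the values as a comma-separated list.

14379, 18674, 16652, 8037, 13452, 21376, 1

n − 1 = 21376 = 2^7 · 167, so s = 7 and d = 167.
x_0 = 2^167 mod 21377 = 14379.
x_1 = 14379^2 mod 21377 = 18674.
x_2 = 18674^2 mod 21377 = 16652.
x_3 = 16652^2 mod 21377 = 8037.
x_4 = 8037^2 mod 21377 = 13452.
x_5 = 13452^2 mod 21377 = 21376.
x_6 = 21376^2 mod 21377 = 1.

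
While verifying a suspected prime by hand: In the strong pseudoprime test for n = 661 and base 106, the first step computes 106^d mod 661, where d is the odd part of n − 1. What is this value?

106

n − 1 = 660 = 2^2 · 165, so s = 2 and d = 165.
106^165 mod 661 = 106.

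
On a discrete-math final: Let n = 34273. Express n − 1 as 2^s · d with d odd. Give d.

Halving: 34272 → 17136 → 8568 → 4284 → 2142 → 1071; 1071 is odd.
So 34272 = 2^5 · 1071.

1071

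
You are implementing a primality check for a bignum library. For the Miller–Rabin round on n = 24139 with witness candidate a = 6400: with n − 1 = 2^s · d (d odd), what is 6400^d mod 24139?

n − 1 = 24138 = 2^1 · 12069, so s = 1 and d = 12069.
By repeated squaring, 6400^12069 ≡ 13310 (mod 24139).

13310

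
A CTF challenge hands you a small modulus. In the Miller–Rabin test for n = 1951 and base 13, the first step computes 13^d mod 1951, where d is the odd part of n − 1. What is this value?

1

n − 1 = 1950 = 2^1 · 975, so s = 1 and d = 975.
Repeated squaring mod 1951: 13^1 ≡ 13, 13^2 ≡ 169, 13^4 ≡ 1247, 13^8 ≡ 62, 13^16 ≡ 1893, 13^32 ≡ 1413, 13^64 ≡ 696, 13^128 ≡ 568, 13^256 ≡ 709, 13^512 ≡ 1274.
975 = 512 + 256 + 128 + 64 + 8 + 4 + 2 + 1, so 13^975 ≡ 1274·709·568·696·62·1247·169·13 ≡ 1 (mod 1951).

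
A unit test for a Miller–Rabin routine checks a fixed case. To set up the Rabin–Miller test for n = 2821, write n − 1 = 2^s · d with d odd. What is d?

705

Halving: 2820 → 1410 → 705; 705 is odd.
So 2820 = 2^2 · 705.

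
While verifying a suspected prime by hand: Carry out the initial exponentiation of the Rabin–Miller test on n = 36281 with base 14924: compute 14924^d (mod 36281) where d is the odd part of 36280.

27902

n − 1 = 36280 = 2^3 · 4535, so s = 3 and d = 4535.
14924^4535 mod 36281 = 27902.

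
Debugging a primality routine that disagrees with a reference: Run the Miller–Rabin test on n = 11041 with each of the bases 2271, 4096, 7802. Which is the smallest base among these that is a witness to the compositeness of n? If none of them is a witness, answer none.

n − 1 = 11040 = 2^5 · 345, so s = 5 and d = 345.
Base 2271: x_0 = 2271^345 mod 11041 = 11040. x_0 = 11040 ≡ −1, so 2271 is not a witness.
Base 4096: x_0 = 4096^345 mod 11041 = 1. x_0 = 1, so 4096 is not a witness.
Base 7802: x_0 = 7802^345 mod 11041 = 2734. x_0 is neither 1 nor 11040, so continue squaring. x_1 = 2734^2 mod 11041 = 11040. x_1 ≡ −1, so 7802 is not a witness.
No listed base is a witness for 11041.

none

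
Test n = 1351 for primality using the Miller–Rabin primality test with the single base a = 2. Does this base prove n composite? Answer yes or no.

yes

n − 1 = 1350 = 2^1 · 675, so s = 1 and d = 675.
Repeated squaring mod 1351: 2^1 ≡ 2, 2^2 ≡ 4, 2^4 ≡ 16, 2^8 ≡ 256, 2^16 ≡ 688, 2^32 ≡ 494, 2^64 ≡ 856, 2^128 ≡ 494, 2^256 ≡ 856, 2^512 ≡ 494.
675 = 512 + 128 + 32 + 2 + 1, so 2^675 ≡ 494·494·494·4·2 ≡ 8 (mod 1351).
x_0 = 2^675 mod 1351 = 8.
x_0 ∉ {1, 1350} and s = 1, so 2 is a Miller–Rabin witness and 1351 is composite.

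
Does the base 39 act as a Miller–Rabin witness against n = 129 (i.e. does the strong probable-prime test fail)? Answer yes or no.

n − 1 = 128 = 2^7 · 1, so s = 7 and d = 1.
x_0 = 39^1 mod 129 = 39.
x_0 is neither 1 nor 128, so continue squaring.
x_1 = 39^2 mod 129 = 102.
x_2 = 102^2 mod 129 = 84.
x_3 = 84^2 mod 129 = 90.
x_4 = 90^2 mod 129 = 102.
x_5 = 102^2 mod 129 = 84.
x_6 = 84^2 mod 129 = 90.
Reached i = s−1 = 6 without hitting −1: 39 is a Miller–Rabin witness and 129 is composite.

yes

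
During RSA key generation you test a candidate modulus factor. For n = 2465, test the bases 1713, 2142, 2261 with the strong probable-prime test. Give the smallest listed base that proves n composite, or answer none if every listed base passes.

n − 1 = 2464 = 2^5 · 77, so s = 5 and d = 77.
Base 1713: x_0 = 1713^77 mod 2465 = 2308. x_0 is neither 1 nor 2464, so continue squaring. x_1 = 2308^2 mod 2465 = 2464. x_1 ≡ −1, so 1713 is not a witness.
Base 2142: x_0 = 2142^77 mod 2465 = 697. x_0 is neither 1 nor 2464, so continue squaring. x_1 = 697^2 mod 2465 = 204. x_2 = 204^2 mod 2465 = 2176. x_3 = 2176^2 mod 2465 = 2176. x_4 = 2176^2 mod 2465 = 2176. Reached i = s−1 = 4 without hitting −1: 2142 is a Miller–Rabin witness and 2465 is composite.
Base 2261: x_0 = 2261^77 mod 2465 = 2261. x_0 is neither 1 nor 2464, so continue squaring. x_1 = 2261^2 mod 2465 = 2176. x_2 = 2176^2 mod 2465 = 2176. x_3 = 2176^2 mod 2465 = 2176. x_4 = 2176^2 mod 2465 = 2176. Reached i = s−1 = 4 without hitting −1: 2261 is a Miller–Rabin witness and 2465 is composite.
The smallest witness among the given bases is 2142.

2142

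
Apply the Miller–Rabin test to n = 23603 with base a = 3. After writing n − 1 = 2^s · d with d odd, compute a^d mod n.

n − 1 = 23602 = 2^1 · 11801, so s = 1 and d = 11801.
By repeated squaring, 3^11801 ≡ 1 (mod 23603).

1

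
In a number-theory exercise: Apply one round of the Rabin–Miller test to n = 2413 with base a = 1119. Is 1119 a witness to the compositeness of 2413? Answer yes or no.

n − 1 = 2412 = 2^2 · 603, so s = 2 and d = 603.
By repeated squaring, 1119^603 ≡ 1 (mod 2413).
x_0 = 1119^603 mod 2413 = 1.
x_0 = 1, so 1119 is not a witness.

no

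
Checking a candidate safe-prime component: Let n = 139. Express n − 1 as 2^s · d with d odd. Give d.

Halving: 138 → 69; 69 is odd.
So 138 = 2^1 · 69.

69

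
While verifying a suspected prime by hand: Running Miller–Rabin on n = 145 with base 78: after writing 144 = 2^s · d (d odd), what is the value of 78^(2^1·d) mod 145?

94

n − 1 = 144 = 2^4 · 9, so s = 4 and d = 9.
x_0 = 78^9 mod 145 = 23.
x_1 = 23^2 mod 145 = 94.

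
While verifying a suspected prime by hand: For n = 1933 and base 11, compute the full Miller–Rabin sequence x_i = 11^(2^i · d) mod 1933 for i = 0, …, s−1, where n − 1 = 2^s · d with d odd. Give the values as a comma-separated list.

n − 1 = 1932 = 2^2 · 483, so s = 2 and d = 483.
x_0 = 11^483 mod 1933 = 598.
x_1 = 598^2 mod 1933 = 1932.

598, 1932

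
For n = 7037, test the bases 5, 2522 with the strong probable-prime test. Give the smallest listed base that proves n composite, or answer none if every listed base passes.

5

n − 1 = 7036 = 2^2 · 1759, so s = 2 and d = 1759.
Base 5: x_0 = 5^1759 mod 7037 = 5275. x_0 is neither 1 nor 7036, so continue squaring. x_1 = 5275^2 mod 7037 = 1327. Reached i = s−1 = 1 without hitting −1: 5 is a Miller–Rabin witness and 7037 is composite.
Base 2522: x_0 = 2522^1759 mod 7037 = 3370. x_0 is neither 1 nor 7036, so continue squaring. x_1 = 3370^2 mod 7037 = 6219. Reached i = s−1 = 1 without hitting −1: 2522 is a Miller–Rabin witness and 7037 is composite.
The smallest witness among the given bases is 5.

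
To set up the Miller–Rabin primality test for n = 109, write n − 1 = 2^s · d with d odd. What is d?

27

Halving: 108 → 54 → 27; 27 is odd.
So 108 = 2^2 · 27.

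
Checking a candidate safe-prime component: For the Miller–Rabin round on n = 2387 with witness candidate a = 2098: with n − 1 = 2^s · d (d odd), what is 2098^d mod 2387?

17

n − 1 = 2386 = 2^1 · 1193, so s = 1 and d = 1193.
By repeated squaring, 2098^1193 ≡ 17 (mod 2387).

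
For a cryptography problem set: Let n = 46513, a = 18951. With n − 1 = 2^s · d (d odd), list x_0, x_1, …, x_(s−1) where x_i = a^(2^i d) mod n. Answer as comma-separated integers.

n − 1 = 46512 = 2^4 · 2907, so s = 4 and d = 2907.
x_0 = 18951^2907 mod 46513 = 44509.
x_1 = 44509^2 mod 46513 = 15898.
x_2 = 15898^2 mod 46513 = 41275.
x_3 = 41275^2 mod 46513 = 40487.

44509, 15898, 41275, 40487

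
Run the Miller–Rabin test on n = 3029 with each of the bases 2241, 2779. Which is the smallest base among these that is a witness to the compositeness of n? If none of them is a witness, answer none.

2779

n − 1 = 3028 = 2^2 · 757, so s = 2 and d = 757.
Base 2241: x_0 = 2241^757 mod 3029 = 2241. x_0 is neither 1 nor 3028, so continue squaring. x_1 = 2241^2 mod 3029 = 3028. x_1 ≡ −1, so 2241 is not a witness.
Base 2779: x_0 = 2779^757 mod 3029 = 2181. x_0 is neither 1 nor 3028, so continue squaring. x_1 = 2181^2 mod 3029 = 1231. Reached i = s−1 = 1 without hitting −1: 2779 is a Miller–Rabin witness and 3029 is composite.
The smallest witness among the given bases is 2779.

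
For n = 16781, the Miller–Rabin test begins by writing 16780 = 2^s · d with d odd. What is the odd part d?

Halving: 16780 → 8390 → 4195; 4195 is odd.
So 16780 = 2^2 · 4195.

4195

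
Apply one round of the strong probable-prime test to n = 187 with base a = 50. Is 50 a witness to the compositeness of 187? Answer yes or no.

yes

n − 1 = 186 = 2^1 · 93, so s = 1 and d = 93.
x_0 = 50^93 mod 187 = 84.
x_0 ∉ {1, 186} and s = 1, so 50 is a Miller–Rabin witness and 187 is composite.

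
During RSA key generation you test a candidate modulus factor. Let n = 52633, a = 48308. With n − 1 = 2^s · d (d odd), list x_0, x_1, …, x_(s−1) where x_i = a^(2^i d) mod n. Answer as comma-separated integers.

n − 1 = 52632 = 2^3 · 6579, so s = 3 and d = 6579.
x_0 = 48308^6579 mod 52633 = 1.
x_1 = 1^2 mod 52633 = 1.
x_2 = 1^2 mod 52633 = 1.

1, 1, 1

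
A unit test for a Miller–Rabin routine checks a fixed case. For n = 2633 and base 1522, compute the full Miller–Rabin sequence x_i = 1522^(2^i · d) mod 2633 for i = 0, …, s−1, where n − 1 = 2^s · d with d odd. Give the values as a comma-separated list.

n − 1 = 2632 = 2^3 · 329, so s = 3 and d = 329.
x_0 = 1522^329 mod 2633 = 885.
x_1 = 885^2 mod 2633 = 1224.
x_2 = 1224^2 mod 2633 = 2632.

885, 1224, 2632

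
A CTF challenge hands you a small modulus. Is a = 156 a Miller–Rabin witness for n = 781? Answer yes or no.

no

n − 1 = 780 = 2^2 · 195, so s = 2 and d = 195.
x_0 = 156^195 mod 781 = 780.
x_0 = 780 ≡ −1, so 156 is not a witness.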